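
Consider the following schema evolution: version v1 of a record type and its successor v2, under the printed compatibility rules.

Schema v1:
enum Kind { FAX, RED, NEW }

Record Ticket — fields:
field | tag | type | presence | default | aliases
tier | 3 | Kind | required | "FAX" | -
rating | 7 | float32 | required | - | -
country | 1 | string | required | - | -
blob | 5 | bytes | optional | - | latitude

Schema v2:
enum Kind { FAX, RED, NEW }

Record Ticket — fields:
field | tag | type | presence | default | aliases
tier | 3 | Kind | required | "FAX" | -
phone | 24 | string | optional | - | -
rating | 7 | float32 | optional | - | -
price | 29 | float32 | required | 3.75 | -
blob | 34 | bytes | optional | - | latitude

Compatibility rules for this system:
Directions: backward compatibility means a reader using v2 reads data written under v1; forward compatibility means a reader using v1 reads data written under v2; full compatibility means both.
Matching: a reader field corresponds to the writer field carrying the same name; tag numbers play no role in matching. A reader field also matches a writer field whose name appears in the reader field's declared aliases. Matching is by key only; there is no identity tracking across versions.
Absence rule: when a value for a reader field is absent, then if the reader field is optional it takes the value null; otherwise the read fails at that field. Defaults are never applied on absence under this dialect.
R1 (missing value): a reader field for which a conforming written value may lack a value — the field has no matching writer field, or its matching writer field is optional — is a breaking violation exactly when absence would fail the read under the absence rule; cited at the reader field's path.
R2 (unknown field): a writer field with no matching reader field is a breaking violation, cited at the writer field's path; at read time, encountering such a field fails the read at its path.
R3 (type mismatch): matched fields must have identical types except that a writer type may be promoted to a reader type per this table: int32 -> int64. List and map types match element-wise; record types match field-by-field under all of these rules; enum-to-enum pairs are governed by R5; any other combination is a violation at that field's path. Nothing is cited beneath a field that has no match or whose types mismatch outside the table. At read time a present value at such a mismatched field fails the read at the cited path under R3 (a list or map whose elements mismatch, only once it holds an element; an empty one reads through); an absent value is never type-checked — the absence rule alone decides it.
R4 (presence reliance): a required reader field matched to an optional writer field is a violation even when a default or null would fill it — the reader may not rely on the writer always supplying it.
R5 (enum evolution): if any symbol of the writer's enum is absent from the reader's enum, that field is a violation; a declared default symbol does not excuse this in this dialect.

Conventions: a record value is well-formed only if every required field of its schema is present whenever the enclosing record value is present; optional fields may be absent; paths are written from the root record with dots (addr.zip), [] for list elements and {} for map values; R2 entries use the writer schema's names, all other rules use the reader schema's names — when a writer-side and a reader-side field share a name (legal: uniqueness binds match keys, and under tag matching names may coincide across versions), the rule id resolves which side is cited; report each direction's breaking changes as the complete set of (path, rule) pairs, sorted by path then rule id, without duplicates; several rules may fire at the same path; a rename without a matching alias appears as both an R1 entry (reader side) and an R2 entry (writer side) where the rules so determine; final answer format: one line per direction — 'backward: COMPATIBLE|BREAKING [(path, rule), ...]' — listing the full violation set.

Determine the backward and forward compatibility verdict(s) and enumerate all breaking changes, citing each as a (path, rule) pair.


backward: BREAKING [(country, R2), (price, R1)]; forward: BREAKING [(country, R1), (phone, R2), (price, R2), (rating, R1), (rating, R4)]

arrows below run writer -> reader for Ticket
checking backward for Ticket: reader v2 against writer v1:
  tier: Kind -> Kind, writer required; from tier
  phone has no writer counterpart
  rating: float32 -> float32, writer required; from rating
  price has no writer counterpart
  blob: bytes -> bytes, writer optional; from blob
  country (writer side), unknown to reader
  R2 fires at country
  R1 fires at price
  => 2 violation(s): backward is BREAKING for Ticket
checking forward for Ticket: reader v1 against writer v2:
  tier: Kind -> Kind, writer required; from tier
  rating: float32 -> float32, writer optional; from rating
  country has no writer counterpart
  blob: bytes -> bytes, writer optional; from blob
  phone (writer side), unknown to reader
  price (writer side), unknown to reader
  R1 fires at country
  R2 fires at phone
  R2 fires at price
  R1 fires at rating
  R4 fires at rating
  => 5 violation(s): forward is BREAKING for Ticket


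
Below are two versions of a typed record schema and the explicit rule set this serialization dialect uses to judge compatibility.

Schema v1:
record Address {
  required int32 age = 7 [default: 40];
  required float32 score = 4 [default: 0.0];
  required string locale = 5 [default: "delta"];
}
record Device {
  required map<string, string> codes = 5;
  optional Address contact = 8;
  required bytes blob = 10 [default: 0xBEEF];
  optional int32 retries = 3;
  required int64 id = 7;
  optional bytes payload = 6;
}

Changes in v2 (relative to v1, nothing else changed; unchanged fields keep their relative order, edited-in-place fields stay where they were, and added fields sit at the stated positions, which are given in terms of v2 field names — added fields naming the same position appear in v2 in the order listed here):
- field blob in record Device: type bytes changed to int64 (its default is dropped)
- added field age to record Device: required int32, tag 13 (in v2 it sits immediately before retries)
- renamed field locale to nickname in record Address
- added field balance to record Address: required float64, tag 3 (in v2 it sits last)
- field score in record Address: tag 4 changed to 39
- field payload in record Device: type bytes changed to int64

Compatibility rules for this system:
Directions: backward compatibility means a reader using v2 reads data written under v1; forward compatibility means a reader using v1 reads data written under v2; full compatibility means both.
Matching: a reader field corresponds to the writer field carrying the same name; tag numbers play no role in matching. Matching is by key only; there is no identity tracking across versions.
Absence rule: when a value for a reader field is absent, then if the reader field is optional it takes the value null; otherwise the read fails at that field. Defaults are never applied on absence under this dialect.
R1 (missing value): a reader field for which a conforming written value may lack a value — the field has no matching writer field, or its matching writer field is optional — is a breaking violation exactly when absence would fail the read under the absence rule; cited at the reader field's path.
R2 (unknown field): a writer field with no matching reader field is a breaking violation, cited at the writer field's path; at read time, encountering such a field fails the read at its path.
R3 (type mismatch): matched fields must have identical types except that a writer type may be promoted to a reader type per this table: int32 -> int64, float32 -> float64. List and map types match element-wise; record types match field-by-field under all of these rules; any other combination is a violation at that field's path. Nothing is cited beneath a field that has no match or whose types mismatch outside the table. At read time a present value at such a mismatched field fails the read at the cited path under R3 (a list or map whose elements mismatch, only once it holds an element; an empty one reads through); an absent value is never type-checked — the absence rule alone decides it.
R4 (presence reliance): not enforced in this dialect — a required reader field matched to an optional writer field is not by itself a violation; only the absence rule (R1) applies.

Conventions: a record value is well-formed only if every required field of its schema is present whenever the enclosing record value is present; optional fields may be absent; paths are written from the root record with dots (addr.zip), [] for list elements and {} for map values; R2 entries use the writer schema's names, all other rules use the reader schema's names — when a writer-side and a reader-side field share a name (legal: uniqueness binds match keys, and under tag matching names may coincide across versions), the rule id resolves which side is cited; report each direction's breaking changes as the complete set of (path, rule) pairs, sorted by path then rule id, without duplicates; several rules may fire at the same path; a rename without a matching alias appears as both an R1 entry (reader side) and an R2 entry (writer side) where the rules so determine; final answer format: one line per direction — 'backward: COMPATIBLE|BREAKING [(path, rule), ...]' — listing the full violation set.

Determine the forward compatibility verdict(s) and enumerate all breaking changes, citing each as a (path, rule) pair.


forward: BREAKING [(age, R2), (blob, R3), (contact.balance, R2), (contact.locale, R1), (contact.nickname, R2), (payload, R3)]

in Device below, arrows point writer -> reader
forward for Device (reader v1, writer v2):
  codes: map<string, string> -> map<string, string>, writer required; from codes
  contact: Address -> Address, writer optional; from contact
  blob: int64 -> bytes, writer required; from blob
  retries: int32 -> int32, writer optional; from retries
  id: int64 -> int64, writer required; from id
  payload: int64 -> bytes, writer optional; from payload
  writer field age has no reader counterpart
  contact.age: int32 -> int32, writer required; from contact.age
  contact.score: float32 -> float32, writer required; from contact.score
  contact.locale: no writer match
  writer field contact.nickname has no reader counterpart
  writer field contact.balance has no reader counterpart
  violation R2 at age
  violation R3 at blob
  violation R2 at contact.balance
  violation R1 at contact.locale
  violation R2 at contact.nickname
  violation R3 at payload
  forward on Device therefore BREAKING (6)
diffs on Device not affecting the asked answer:
  field score in record Address: tag 4 changed to 39 -> inert for the asked Device verdict: nothing fires


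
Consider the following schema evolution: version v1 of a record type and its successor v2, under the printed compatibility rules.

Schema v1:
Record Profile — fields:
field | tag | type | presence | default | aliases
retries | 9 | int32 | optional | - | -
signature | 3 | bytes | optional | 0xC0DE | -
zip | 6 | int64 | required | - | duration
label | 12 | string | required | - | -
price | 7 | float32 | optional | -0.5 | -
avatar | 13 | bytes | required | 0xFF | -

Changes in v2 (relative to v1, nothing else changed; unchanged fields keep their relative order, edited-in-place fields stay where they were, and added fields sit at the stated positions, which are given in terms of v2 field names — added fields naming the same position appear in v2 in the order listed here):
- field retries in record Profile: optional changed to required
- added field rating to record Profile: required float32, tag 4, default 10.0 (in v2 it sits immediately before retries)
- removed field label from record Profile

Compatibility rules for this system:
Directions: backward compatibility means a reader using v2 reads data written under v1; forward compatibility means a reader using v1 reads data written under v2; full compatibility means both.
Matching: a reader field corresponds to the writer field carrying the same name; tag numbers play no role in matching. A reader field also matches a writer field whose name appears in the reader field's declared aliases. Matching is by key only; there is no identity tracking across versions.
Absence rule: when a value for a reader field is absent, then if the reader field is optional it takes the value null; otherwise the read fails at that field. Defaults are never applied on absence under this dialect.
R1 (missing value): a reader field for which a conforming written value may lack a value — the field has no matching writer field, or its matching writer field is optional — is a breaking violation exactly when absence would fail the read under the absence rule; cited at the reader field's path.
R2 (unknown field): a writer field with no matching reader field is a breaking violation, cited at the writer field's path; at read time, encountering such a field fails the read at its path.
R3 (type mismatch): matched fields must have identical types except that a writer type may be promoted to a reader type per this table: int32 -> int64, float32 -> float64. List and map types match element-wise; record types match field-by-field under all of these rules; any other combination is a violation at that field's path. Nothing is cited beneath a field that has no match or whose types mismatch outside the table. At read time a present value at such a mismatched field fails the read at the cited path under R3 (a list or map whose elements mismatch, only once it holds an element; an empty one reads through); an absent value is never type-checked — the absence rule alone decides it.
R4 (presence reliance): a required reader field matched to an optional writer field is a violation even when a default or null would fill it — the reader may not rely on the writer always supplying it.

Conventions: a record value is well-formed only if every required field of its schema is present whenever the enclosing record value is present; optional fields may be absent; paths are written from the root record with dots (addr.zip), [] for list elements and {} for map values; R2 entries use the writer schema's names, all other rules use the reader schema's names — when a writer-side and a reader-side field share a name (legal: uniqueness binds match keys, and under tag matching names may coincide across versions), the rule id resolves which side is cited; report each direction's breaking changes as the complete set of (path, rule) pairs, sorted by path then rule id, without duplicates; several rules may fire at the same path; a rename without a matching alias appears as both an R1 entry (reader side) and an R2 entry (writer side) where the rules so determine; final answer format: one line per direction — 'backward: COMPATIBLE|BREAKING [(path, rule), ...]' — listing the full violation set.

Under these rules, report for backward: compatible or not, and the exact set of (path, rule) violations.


arrows below run writer -> reader for Profile
backward on Profile — v2 reading data written by v1:
  no writer field matches reader rating
  retries: int32 -> int32, writer optional; from retries
  signature: bytes -> bytes, writer optional; from signature
  zip: int64 -> int64, writer required; from zip
  price: float32 -> float32, writer optional; from price
  avatar: bytes -> bytes, writer required; from avatar
  label (writer side), unknown to reader
  rule R2 violated at label
  rule R1 violated at rating
  rule R1 violated at retries
  rule R4 violated at retries
  => backward verdict for Profile: BREAKING, 4 violation(s)

backward: BREAKING [(label, R2), (rating, R1), (retries, R1), (retries, R4)]


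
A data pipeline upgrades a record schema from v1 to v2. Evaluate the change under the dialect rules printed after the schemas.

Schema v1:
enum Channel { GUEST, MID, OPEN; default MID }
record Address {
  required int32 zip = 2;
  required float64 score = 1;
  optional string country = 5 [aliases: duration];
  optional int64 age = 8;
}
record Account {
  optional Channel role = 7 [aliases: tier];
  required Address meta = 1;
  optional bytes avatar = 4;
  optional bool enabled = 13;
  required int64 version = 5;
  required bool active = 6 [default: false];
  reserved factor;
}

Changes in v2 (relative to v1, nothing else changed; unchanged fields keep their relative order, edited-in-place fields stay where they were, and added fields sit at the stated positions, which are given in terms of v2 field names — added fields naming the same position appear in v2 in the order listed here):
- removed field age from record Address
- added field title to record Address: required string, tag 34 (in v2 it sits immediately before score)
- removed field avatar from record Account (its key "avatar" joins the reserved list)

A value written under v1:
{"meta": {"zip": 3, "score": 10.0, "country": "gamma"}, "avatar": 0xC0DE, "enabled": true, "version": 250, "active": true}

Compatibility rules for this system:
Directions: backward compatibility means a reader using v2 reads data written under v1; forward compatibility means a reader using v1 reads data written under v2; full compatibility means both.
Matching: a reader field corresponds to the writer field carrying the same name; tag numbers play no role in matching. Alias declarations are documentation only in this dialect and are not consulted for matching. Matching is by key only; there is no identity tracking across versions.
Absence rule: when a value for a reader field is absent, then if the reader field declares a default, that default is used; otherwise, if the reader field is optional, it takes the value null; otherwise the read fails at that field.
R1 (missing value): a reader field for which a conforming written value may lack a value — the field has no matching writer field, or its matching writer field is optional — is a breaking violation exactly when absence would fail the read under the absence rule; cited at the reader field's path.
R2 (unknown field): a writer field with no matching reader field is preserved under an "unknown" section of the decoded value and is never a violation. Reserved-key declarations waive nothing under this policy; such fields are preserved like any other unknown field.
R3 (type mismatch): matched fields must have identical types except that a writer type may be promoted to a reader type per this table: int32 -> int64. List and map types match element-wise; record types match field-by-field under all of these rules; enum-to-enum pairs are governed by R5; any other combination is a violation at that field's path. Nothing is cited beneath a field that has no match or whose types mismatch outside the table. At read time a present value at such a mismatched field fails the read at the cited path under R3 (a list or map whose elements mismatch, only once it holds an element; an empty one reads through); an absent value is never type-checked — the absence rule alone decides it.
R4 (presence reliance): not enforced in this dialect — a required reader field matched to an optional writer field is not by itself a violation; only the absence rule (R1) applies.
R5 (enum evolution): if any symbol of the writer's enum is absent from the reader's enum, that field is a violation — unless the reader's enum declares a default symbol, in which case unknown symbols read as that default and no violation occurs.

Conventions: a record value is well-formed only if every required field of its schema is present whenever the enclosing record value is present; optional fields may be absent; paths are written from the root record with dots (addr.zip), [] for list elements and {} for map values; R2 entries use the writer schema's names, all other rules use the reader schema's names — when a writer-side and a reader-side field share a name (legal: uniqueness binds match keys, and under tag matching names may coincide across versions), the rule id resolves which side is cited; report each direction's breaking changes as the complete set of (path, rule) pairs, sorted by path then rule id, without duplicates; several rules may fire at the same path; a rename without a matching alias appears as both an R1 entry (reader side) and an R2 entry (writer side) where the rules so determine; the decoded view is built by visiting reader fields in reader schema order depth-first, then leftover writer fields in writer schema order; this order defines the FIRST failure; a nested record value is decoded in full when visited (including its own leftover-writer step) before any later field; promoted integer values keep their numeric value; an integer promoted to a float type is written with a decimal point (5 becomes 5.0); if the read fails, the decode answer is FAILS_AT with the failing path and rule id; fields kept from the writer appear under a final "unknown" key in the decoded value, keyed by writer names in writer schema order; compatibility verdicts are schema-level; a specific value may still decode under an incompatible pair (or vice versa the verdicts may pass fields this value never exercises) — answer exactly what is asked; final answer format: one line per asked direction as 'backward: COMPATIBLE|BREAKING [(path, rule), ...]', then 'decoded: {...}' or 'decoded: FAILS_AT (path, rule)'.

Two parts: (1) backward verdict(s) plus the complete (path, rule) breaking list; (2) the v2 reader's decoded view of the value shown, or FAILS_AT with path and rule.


backward: BREAKING [(meta.title, R1)]; decoded: FAILS_AT (meta.title, R1)

arrows below run writer -> reader for Account
backward analysis of Account with v2 as reader and v1 as writer:
  role: paired with writer role (Channel -> Channel; writer optional)
  meta: paired with writer meta (Address -> Address; writer required)
  enabled: paired with writer enabled (bool -> bool; writer optional)
  version: paired with writer version (int64 -> int64; writer required)
  active: paired with writer active (bool -> bool; writer required)
  writer avatar: unknown to reader
  meta.zip: paired with writer meta.zip (int32 -> int32; writer required)
  meta.title: no writer-side match
  meta.score: paired with writer meta.score (float64 -> float64; writer required)
  meta.country: paired with writer meta.country (string -> string; writer optional)
  writer meta.age: unknown to reader
  breaking: (meta.title, R1)
  backward on Account therefore BREAKING (1)
decode walk for Account under reader schema v2:
  role := null (absent, optional -> null)
  meta.zip := 3
  read fails at meta.title under R1 (no fill)
  => FAILS_AT (meta.title, R1)
diffs on Account not affecting the asked answer:
  removed field age from record Address -> no rule fires on it in Account's dialect; the asked verdict holds
  removed field avatar from record Account (its key "avatar" joins the reserved list) -> no rule fires on it in Account's dialect; the asked verdict holds


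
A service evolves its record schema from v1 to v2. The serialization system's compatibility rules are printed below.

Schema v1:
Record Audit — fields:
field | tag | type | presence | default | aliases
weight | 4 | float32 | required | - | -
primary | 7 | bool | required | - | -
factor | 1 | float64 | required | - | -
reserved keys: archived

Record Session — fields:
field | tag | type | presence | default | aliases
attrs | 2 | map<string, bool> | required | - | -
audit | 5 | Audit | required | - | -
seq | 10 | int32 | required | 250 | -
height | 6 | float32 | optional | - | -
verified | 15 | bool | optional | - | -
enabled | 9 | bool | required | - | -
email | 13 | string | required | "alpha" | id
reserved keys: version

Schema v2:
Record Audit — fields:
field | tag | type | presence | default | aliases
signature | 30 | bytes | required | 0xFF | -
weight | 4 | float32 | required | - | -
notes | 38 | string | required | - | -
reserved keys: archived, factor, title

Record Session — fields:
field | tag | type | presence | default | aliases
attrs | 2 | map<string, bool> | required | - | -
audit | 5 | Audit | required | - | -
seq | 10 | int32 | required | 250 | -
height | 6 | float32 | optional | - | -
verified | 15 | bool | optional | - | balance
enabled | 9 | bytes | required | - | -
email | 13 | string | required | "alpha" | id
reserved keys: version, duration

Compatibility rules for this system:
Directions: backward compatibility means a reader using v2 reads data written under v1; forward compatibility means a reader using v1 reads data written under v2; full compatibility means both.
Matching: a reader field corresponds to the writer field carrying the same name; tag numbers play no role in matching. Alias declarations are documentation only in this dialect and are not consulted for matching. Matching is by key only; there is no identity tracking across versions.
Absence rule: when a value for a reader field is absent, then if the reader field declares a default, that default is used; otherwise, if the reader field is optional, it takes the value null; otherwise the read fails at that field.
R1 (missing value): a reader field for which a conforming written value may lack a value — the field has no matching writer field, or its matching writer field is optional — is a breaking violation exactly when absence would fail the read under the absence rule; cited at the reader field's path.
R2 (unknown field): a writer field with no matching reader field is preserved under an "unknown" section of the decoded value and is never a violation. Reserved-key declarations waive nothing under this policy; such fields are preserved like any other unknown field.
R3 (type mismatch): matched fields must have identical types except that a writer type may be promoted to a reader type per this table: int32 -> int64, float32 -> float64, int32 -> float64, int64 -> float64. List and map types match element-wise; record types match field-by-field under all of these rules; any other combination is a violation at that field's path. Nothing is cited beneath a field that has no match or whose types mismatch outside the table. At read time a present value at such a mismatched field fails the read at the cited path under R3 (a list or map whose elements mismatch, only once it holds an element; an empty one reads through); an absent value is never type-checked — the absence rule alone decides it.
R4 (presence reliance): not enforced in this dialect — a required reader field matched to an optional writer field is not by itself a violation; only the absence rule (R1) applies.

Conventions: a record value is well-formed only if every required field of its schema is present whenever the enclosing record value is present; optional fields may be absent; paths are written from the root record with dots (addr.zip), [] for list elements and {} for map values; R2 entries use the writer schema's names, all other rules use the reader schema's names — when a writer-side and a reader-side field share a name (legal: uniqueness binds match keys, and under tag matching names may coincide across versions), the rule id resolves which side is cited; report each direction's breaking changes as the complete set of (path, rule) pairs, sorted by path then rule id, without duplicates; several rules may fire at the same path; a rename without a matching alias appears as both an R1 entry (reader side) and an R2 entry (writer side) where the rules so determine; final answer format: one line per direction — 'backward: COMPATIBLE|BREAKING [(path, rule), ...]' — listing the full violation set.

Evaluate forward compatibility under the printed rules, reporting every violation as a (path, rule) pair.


forward: BREAKING [(audit.factor, R1), (audit.primary, R1), (enabled, R3)]

arrows below run writer -> reader for Session
forward pass over Session, reader schema v1, writer schema v2:
  attrs: paired with writer attrs (map<string, bool> -> map<string, bool>; writer required)
  audit: paired with writer audit (Audit -> Audit; writer required)
  seq: paired with writer seq (int32 -> int32; writer required)
  height: paired with writer height (float32 -> float32; writer optional)
  verified: paired with writer verified (bool -> bool; writer optional)
  enabled: paired with writer enabled (bytes -> bool; writer required)
  email: paired with writer email (string -> string; writer required)
  audit.weight: paired with writer audit.weight (float32 -> float32; writer required)
  audit.primary: no writer-side match
  audit.factor: no writer-side match
  audit.signature (writer side), unknown to reader
  audit.notes (writer side), unknown to reader
  rule R1 violated at audit.factor
  rule R1 violated at audit.primary
  rule R3 violated at enabled
  => forward: BREAKING (3)
the rest of the Session diff is inert for this question:
  added field notes to record Audit: required string, tag 38 (in v2 it sits last) -> matters only for Session's backward compatibility — outside the asked direction
  added field signature to record Audit: required bytes, tag 30, default 0xFF (in v2 it sits immediately before weight) -> triggers nothing under Session's printed rules — same verdict


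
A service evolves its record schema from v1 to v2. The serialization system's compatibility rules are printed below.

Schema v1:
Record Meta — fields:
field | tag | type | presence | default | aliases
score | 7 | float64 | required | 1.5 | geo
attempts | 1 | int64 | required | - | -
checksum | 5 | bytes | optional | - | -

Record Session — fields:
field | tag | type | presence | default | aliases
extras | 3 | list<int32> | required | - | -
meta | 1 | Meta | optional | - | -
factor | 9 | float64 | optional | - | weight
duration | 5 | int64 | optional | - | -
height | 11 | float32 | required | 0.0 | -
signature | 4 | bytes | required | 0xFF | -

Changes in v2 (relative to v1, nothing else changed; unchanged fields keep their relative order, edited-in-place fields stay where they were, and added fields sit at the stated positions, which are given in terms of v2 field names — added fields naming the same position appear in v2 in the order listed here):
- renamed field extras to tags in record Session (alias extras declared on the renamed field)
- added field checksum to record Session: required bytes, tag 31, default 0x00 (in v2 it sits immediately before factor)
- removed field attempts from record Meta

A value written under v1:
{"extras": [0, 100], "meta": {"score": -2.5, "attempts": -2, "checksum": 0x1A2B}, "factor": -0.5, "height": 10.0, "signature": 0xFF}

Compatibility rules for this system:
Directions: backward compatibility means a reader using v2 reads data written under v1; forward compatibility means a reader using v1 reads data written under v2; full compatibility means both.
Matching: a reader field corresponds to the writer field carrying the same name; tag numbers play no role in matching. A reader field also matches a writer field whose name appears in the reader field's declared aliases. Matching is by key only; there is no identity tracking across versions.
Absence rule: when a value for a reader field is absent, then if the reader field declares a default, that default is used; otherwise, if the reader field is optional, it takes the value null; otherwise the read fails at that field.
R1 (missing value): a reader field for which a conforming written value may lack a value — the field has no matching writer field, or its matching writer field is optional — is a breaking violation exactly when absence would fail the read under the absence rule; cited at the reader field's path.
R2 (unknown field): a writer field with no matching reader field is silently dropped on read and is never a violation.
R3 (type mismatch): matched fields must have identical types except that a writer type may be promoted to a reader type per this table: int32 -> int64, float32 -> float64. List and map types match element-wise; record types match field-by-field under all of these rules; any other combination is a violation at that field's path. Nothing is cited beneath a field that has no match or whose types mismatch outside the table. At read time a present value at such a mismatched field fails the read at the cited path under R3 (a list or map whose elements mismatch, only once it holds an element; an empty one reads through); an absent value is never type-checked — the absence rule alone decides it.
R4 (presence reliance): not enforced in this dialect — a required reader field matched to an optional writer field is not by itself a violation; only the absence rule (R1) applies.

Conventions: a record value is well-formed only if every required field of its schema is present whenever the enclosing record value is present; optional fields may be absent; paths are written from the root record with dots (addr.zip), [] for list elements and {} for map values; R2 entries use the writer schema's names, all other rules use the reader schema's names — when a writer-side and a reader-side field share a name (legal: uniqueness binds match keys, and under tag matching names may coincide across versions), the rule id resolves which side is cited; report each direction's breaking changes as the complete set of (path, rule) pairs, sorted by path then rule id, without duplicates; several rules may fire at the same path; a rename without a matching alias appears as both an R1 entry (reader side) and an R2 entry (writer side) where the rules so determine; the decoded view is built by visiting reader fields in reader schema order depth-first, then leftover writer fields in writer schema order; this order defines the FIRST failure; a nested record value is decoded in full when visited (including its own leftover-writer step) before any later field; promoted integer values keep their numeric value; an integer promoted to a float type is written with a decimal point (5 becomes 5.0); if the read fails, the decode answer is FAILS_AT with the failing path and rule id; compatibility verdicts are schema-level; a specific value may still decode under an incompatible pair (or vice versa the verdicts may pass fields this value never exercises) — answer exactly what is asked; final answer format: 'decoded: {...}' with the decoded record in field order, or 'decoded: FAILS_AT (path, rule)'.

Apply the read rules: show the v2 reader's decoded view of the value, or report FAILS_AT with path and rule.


decoded: {"tags": [0, 100], "meta": {"score": -2.5, "checksum": 0x1A2B}, "checksum": 0x00, "factor": -0.5, "duration": null, "height": 10.0, "signature": 0xFF}

arrows below run writer -> reader for Session
decode walk for Session under reader schema v2:
  tags := [0, 100] (from writer extras)
  meta.score := -2.5
  meta.checksum := 0x1A2B
  writer meta.attempts: no reader field; dropped
  checksum := 0x00 (missing; default applied)
  factor := -0.5
  duration := null (missing; optional => null)
  height := 10.0
  signature := 0xFF
  => decoded: {"tags": [0, 100], "meta": {"score": -2.5, "checksum": 0x1A2B}, "checksum": 0x00, "factor": -0.5, "duration": null, "height": 10.0, "signature": 0xFF}


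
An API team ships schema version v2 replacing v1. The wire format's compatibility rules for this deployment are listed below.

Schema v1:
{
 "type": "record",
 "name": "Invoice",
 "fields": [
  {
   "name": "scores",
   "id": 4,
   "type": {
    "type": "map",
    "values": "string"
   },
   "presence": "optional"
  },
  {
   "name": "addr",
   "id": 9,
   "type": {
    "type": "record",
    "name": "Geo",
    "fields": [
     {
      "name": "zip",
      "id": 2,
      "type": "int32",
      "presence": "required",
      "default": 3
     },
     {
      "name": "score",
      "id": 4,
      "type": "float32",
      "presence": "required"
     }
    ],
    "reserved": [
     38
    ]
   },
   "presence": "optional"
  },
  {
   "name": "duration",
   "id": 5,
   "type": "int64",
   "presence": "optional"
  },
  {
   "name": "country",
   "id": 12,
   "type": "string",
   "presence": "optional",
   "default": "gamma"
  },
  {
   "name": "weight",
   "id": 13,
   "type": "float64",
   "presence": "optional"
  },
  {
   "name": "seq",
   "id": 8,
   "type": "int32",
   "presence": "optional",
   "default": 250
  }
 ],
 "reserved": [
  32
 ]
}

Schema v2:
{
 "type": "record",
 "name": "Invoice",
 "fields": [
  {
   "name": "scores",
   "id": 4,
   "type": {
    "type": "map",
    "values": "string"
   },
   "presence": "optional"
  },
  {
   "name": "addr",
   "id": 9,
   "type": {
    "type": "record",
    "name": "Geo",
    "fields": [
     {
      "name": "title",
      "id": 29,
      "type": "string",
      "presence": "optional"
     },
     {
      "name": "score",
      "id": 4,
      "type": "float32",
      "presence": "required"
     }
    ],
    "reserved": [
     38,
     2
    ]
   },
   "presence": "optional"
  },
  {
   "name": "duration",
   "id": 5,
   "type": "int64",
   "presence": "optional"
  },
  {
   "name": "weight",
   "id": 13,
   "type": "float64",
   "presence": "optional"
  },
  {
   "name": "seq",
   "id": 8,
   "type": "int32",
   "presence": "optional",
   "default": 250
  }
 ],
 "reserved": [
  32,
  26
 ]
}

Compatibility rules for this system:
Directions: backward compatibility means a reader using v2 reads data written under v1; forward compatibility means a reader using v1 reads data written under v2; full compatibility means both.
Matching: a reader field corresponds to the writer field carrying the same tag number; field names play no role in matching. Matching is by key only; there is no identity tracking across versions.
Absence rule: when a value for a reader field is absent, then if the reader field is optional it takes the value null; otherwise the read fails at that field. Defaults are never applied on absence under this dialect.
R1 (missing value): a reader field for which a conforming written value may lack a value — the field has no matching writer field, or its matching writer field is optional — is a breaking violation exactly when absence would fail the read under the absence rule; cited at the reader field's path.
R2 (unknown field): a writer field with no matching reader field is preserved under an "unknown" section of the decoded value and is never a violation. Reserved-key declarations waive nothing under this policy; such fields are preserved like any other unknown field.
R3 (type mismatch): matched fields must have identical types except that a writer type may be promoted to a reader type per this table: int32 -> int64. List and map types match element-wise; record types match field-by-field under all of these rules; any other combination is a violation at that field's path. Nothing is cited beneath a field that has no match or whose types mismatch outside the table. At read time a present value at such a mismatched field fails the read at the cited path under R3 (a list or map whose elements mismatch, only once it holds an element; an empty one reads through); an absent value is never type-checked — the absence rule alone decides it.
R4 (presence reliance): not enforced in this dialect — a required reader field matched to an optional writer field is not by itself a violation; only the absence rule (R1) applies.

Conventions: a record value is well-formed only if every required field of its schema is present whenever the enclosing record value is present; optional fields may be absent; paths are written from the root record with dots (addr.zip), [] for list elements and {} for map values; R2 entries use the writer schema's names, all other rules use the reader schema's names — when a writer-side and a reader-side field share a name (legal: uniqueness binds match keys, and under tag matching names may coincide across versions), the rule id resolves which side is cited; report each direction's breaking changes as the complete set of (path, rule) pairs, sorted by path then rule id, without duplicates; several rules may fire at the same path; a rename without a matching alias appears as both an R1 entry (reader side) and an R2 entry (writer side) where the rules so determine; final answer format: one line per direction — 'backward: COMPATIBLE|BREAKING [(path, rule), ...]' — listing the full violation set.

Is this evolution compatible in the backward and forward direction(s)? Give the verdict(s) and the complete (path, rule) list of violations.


arrows below run writer -> reader for Invoice
backward pass over Invoice, reader schema v2, writer schema v1:
  scores: map<string, string> -> map<string, string>, writer optional; from scores
  addr: Geo -> Geo, writer optional; from addr
  duration: int64 -> int64, writer optional; from duration
  weight: float64 -> float64, writer optional; from weight
  seq: int32 -> int32, writer optional; from seq
  writer country: unknown to reader
  addr.title: no writer-side match
  addr.score: float32 -> float32, writer required; from addr.score
  writer addr.zip: unknown to reader
  => backward: COMPATIBLE
forward pass over Invoice, reader schema v1, writer schema v2:
  scores: map<string, string> -> map<string, string>, writer optional; from scores
  addr: Geo -> Geo, writer optional; from addr
  duration: int64 -> int64, writer optional; from duration
  country: no writer-side match
  weight: float64 -> float64, writer optional; from weight
  seq: int32 -> int32, writer optional; from seq
  addr.zip: no writer-side match
  addr.score: float32 -> float32, writer required; from addr.score
  writer addr.title: unknown to reader
  R1 fires at addr.zip
  => 1 violation(s): forward is BREAKING for Invoice

backward: COMPATIBLE []; forward: BREAKING [(addr.zip, R1)]
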